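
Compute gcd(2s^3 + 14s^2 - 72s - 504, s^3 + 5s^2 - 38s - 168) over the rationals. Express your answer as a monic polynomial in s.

s^2 + s - 42

Apply the Euclidean algorithm:
  2s^3 + 14s^2 - 72s - 504 = (2)(s^3 + 5s^2 - 38s - 168) + (4s^2 + 4s - 168)
  s^3 + 5s^2 - 38s - 168 = ((1/4)s + 1)(4s^2 + 4s - 168) + (0)
Last nonzero remainder: 4s^2 + 4s - 168. Dividing through by 4 gives the monic gcd s^2 + s - 42.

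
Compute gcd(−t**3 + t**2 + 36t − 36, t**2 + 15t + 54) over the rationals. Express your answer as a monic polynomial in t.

t + 6

Repeated division with remainder:
  −t**3 + t**2 + 36t − 36 = (−t + 16)(t**2 + 15t + 54) + (−150t − 900)
  t**2 + 15t + 54 = (−(1/150)t − 3/50)(−150t − 900) + (0)
Last nonzero remainder: −150t − 900. Dividing through by −150 gives the monic gcd t + 6.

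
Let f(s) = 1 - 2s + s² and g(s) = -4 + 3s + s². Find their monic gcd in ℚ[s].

-1 + s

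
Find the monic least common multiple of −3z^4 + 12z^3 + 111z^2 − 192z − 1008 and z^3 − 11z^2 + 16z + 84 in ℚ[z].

Repeated division with remainder:
  −3z^4 + 12z^3 + 111z^2 − 192z − 1008 = (−3z − 21)(z^3 − 11z^2 + 16z + 84) + (−72z^2 + 396z + 756)
  z^3 − 11z^2 + 16z + 84 = (−(1/72)z + 11/144)(−72z^2 + 396z + 756) + (−(15/4)z + 105/4)
  −72z^2 + 396z + 756 = ((96/5)z + 144/5)(−(15/4)z + 105/4) + (0)
Last nonzero remainder: −(15/4)z + 105/4. Dividing through by −15/4 gives the monic gcd z − 7.
Then lcm(f, g) = f·g / gcd(f, g); expanding and making the result monic gives the answer.

z^6 − 8z^5 − 33z^4 + 260z^3 + 524z^2 − 2112z − 4032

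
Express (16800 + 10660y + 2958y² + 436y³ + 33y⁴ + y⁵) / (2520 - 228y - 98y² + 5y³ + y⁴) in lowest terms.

(240 + 94y + 16y² + y³)/(36 - 12y + y²)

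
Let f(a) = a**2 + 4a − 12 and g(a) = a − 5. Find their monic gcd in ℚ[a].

By polynomial division,
  a**2 + 4a − 12 = (a + 9)(a − 5) + (33)
  a − 5 = ((1/33)a − 5/33)(33) + (0)
The last nonzero remainder is the constant 33, so the polynomials are coprime and gcd = 1.

1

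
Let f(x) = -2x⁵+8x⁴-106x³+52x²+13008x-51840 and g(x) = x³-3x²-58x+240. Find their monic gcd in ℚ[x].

x³-3x²-58x+240

Euclidean algorithm in ℚ[x]:
  -2x⁵+8x⁴-106x³+52x²+13008x-51840 = (-2x²+2x-216)(x³-3x²-58x+240) + (0)
The last nonzero remainder x³-3x²-58x+240 is already monic.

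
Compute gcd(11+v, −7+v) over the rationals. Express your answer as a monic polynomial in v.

1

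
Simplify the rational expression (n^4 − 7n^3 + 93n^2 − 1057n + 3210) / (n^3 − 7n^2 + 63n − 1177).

(n^2 − 11n + 30)/(n − 11)

By polynomial division,
  n^4 − 7n^3 + 93n^2 − 1057n + 3210 = (n)(n^3 − 7n^2 + 63n − 1177) + (30n^2 + 120n + 3210)
  n^3 − 7n^2 + 63n − 1177 = ((1/30)n − 11/30)(30n^2 + 120n + 3210) + (0)
Last nonzero remainder: 30n^2 + 120n + 3210. Dividing through by 30 gives the monic gcd n^2 + 4n + 107.
Cancel n^2 + 4n + 107 from numerator and denominator to get the reduced form.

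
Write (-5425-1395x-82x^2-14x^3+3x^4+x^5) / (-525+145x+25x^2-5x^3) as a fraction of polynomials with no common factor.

Euclidean algorithm in ℚ[x]:
  x^5+3x^4-14x^3-82x^2-1395x-5425 = (-(1/5)x^2-(8/5)x-11)(-5x^3+25x^2+145x-525) + (320x^2-640x-11200)
  -5x^3+25x^2+145x-525 = (-(1/64)x+3/64)(320x^2-640x-11200) + (0)
Last nonzero remainder: 320x^2-640x-11200. Dividing through by 320 gives the monic gcd x^2-2x-35.
Cancel x^2-2x-35 from numerator and denominator to get the reduced form.

(-155-31x-5x^2-x^3)/(-15+5x)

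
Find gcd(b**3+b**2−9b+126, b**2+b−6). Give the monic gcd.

1

Apply the Euclidean algorithm:
  b**3+b**2−9b+126 = (b)(b**2+b−6) + (−3b+126)
  b**2+b−6 = (−(1/3)b−43/3)(−3b+126) + (1800)
  −3b+126 = (−(1/600)b+7/100)(1800) + (0)
The last nonzero remainder is the constant 1800, so the polynomials are coprime and gcd = 1.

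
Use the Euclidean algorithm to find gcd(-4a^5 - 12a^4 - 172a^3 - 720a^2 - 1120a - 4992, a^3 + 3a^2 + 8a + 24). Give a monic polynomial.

a^2 + 8

Repeated division with remainder:
  -4a^5 - 12a^4 - 172a^3 - 720a^2 - 1120a - 4992 = (-4a^2 - 140)(a^3 + 3a^2 + 8a + 24) + (-204a^2 - 1632)
  a^3 + 3a^2 + 8a + 24 = (-(1/204)a - 1/68)(-204a^2 - 1632) + (0)
Last nonzero remainder: -204a^2 - 1632. Dividing through by -204 gives the monic gcd a^2 + 8.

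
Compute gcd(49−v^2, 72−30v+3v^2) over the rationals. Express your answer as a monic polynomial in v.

1

Apply the Euclidean algorithm:
  −v^2+49 = (−1/3)(3v^2−30v+72) + (−10v+73)
  3v^2−30v+72 = (−(3/10)v+81/100)(−10v+73) + (1287/100)
  −10v+73 = (−(1000/1287)v+7300/1287)(1287/100) + (0)
The last nonzero remainder is the constant 1287/100, so the polynomials are coprime and gcd = 1.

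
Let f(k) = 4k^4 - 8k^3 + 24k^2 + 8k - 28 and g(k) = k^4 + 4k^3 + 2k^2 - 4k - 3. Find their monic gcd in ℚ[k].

k^2 - 1

Repeated division with remainder:
  4k^4 - 8k^3 + 24k^2 + 8k - 28 = (4)(k^4 + 4k^3 + 2k^2 - 4k - 3) + (-24k^3 + 16k^2 + 24k - 16)
  k^4 + 4k^3 + 2k^2 - 4k - 3 = (-(1/24)k - 7/36)(-24k^3 + 16k^2 + 24k - 16) + ((55/9)k^2 - 55/9)
  -24k^3 + 16k^2 + 24k - 16 = (-(216/55)k + 144/55)((55/9)k^2 - 55/9) + (0)
Last nonzero remainder: (55/9)k^2 - 55/9. Dividing through by 55/9 gives the monic gcd k^2 - 1.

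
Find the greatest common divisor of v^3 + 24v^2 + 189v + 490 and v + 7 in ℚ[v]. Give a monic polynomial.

Apply the Euclidean algorithm:
  v^3 + 24v^2 + 189v + 490 = (v^2 + 17v + 70)(v + 7) + (0)
The last nonzero remainder v + 7 is already monic.

v + 7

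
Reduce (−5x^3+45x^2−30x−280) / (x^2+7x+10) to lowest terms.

(−5x^2+55x−140)/(x+5)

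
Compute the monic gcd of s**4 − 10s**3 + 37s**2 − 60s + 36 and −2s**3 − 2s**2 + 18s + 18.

s − 3

Apply the Euclidean algorithm:
  s**4 − 10s**3 + 37s**2 − 60s + 36 = (−(1/2)s + 11/2)(−2s**3 − 2s**2 + 18s + 18) + (57s**2 − 150s − 63)
  −2s**3 − 2s**2 + 18s + 18 = (−(2/57)s − 46/361)(57s**2 − 150s − 63) + (−(1200/361)s + 3600/361)
  57s**2 − 150s − 63 = (−(6859/400)s − 2527/400)(−(1200/361)s + 3600/361) + (0)
Last nonzero remainder: −(1200/361)s + 3600/361. Dividing through by −1200/361 gives the monic gcd s − 3.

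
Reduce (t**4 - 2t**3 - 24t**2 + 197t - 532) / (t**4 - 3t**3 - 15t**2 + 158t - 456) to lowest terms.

Apply the Euclidean algorithm:
  t**4 - 2t**3 - 24t**2 + 197t - 532 = (t**4 - 3t**3 - 15t**2 + 158t - 456) + (t**3 - 9t**2 + 39t - 76)
  t**4 - 3t**3 - 15t**2 + 158t - 456 = (t + 6)(t**3 - 9t**2 + 39t - 76) + (0)
The last nonzero remainder t**3 - 9t**2 + 39t - 76 is already monic.
Cancel t**3 - 9t**2 + 39t - 76 from numerator and denominator to get the reduced form.

(t + 7)/(t + 6)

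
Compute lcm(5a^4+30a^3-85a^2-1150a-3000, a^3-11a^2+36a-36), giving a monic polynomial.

By polynomial division,
  5a^4+30a^3-85a^2-1150a-3000 = (5a+85)(a^3-11a^2+36a-36) + (670a^2-4030a+60)
  a^3-11a^2+36a-36 = ((1/670)a-167/22445)(670a^2-4030a+60) + ((26600/4489)a-159600/4489)
  670a^2-4030a+60 = ((300763/2660)a-4489/2660)((26600/4489)a-159600/4489) + (0)
Last nonzero remainder: (26600/4489)a-159600/4489. Dividing through by 26600/4489 gives the monic gcd a-6.
Then lcm(f, g) = f·g / gcd(f, g); expanding and making the result monic gives the answer.

a^6+a^5-41a^4-109a^3+448a^2+1620a-3600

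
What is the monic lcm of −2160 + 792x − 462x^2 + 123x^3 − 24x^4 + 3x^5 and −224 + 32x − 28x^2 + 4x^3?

5040 − 2568x + 1342x^2 − 441x^3 + 97x^4 − 15x^5 + x^6

Apply the Euclidean algorithm:
  3x^5 − 24x^4 + 123x^3 − 462x^2 + 792x − 2160 = ((3/4)x^2 − (3/4)x + 39/2)(4x^3 − 28x^2 + 32x − 224) + (276x^2 + 2208)
  4x^3 − 28x^2 + 32x − 224 = ((1/69)x − 7/69)(276x^2 + 2208) + (0)
Last nonzero remainder: 276x^2 + 2208. Dividing through by 276 gives the monic gcd x^2 + 8.
Then lcm(f, g) = f·g / gcd(f, g); expanding and making the result monic gives the answer.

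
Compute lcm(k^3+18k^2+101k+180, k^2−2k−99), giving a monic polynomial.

Euclidean algorithm in ℚ[k]:
  k^3+18k^2+101k+180 = (k+20)(k^2−2k−99) + (240k+2160)
  k^2−2k−99 = ((1/240)k−11/240)(240k+2160) + (0)
Last nonzero remainder: 240k+2160. Dividing through by 240 gives the monic gcd k+9.
Then lcm(f, g) = f·g / gcd(f, g); expanding and making the result monic gives the answer.

k^4+7k^3−97k^2−931k−1980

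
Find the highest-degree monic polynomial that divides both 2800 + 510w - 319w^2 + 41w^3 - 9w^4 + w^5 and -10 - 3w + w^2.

Repeated division with remainder:
  w^5 - 9w^4 + 41w^3 - 319w^2 + 510w + 2800 = (w^3 - 6w^2 + 33w - 280)(w^2 - 3w - 10) + (0)
The last nonzero remainder w^2 - 3w - 10 is already monic.

-10 - 3w + w^2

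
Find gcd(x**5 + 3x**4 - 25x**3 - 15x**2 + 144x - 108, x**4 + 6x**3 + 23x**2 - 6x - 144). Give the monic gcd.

Euclidean algorithm in ℚ[x]:
  x**5 + 3x**4 - 25x**3 - 15x**2 + 144x - 108 = (x - 3)(x**4 + 6x**3 + 23x**2 - 6x - 144) + (-30x**3 + 60x**2 + 270x - 540)
  x**4 + 6x**3 + 23x**2 - 6x - 144 = (-(1/30)x - 4/15)(-30x**3 + 60x**2 + 270x - 540) + (48x**2 + 48x - 288)
  -30x**3 + 60x**2 + 270x - 540 = (-(5/8)x + 15/8)(48x**2 + 48x - 288) + (0)
Last nonzero remainder: 48x**2 + 48x - 288. Dividing through by 48 gives the monic gcd x**2 + x - 6.

x**2 + x - 6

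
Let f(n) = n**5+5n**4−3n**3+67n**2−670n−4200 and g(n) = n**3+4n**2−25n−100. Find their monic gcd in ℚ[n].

n**2−n−20

By polynomial division,
  n**5+5n**4−3n**3+67n**2−670n−4200 = (n**2+n+18)(n**3+4n**2−25n−100) + (120n**2−120n−2400)
  n**3+4n**2−25n−100 = ((1/120)n+1/24)(120n**2−120n−2400) + (0)
Last nonzero remainder: 120n**2−120n−2400. Dividing through by 120 gives the monic gcd n**2−n−20.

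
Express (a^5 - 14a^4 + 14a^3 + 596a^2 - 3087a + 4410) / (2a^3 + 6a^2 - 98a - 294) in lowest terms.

(a^3 - 14a^2 + 63a - 90)/(2a + 6)

By polynomial division,
  a^5 - 14a^4 + 14a^3 + 596a^2 - 3087a + 4410 = ((1/2)a^2 - (17/2)a + 57)(2a^3 + 6a^2 - 98a - 294) + (-432a^2 + 21168)
  2a^3 + 6a^2 - 98a - 294 = (-(1/216)a - 1/72)(-432a^2 + 21168) + (0)
Last nonzero remainder: -432a^2 + 21168. Dividing through by -432 gives the monic gcd a^2 - 49.
Cancel a^2 - 49 from numerator and denominator to get the reduced form.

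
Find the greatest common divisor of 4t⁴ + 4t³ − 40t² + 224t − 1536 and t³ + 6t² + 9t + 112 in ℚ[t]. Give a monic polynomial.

t² − t + 16

Repeated division with remainder:
  4t⁴ + 4t³ − 40t² + 224t − 1536 = (4t − 20)(t³ + 6t² + 9t + 112) + (44t² − 44t + 704)
  t³ + 6t² + 9t + 112 = ((1/44)t + 7/44)(44t² − 44t + 704) + (0)
Last nonzero remainder: 44t² − 44t + 704. Dividing through by 44 gives the monic gcd t² − t + 16.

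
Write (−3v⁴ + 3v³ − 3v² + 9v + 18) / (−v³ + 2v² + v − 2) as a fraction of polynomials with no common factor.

(3v² + 9)/(v − 1)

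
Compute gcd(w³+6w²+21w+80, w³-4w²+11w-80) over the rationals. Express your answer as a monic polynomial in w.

Euclidean algorithm in ℚ[w]:
  w³+6w²+21w+80 = (w³-4w²+11w-80) + (10w²+10w+160)
  w³-4w²+11w-80 = ((1/10)w-1/2)(10w²+10w+160) + (0)
Last nonzero remainder: 10w²+10w+160. Dividing through by 10 gives the monic gcd w²+w+16.

w²+w+16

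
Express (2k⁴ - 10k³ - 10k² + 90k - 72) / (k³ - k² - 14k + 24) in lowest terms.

(2k³ - 4k² - 22k + 24)/(k² + 2k - 8)

Repeated division with remainder:
  2k⁴ - 10k³ - 10k² + 90k - 72 = (2k - 8)(k³ - k² - 14k + 24) + (10k² - 70k + 120)
  k³ - k² - 14k + 24 = ((1/10)k + 3/5)(10k² - 70k + 120) + (16k - 48)
  10k² - 70k + 120 = ((5/8)k - 5/2)(16k - 48) + (0)
Last nonzero remainder: 16k - 48. Dividing through by 16 gives the monic gcd k - 3.
Cancel k - 3 from numerator and denominator to get the reduced form.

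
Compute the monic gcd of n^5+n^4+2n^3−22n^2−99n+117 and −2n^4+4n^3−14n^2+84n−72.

n^2−4n+3

Euclidean algorithm in ℚ[n]:
  n^5+n^4+2n^3−22n^2−99n+117 = (−(1/2)n−3/2)(−2n^4+4n^3−14n^2+84n−72) + (n^3−n^2−9n+9)
  −2n^4+4n^3−14n^2+84n−72 = (−2n+2)(n^3−n^2−9n+9) + (−30n^2+120n−90)
  n^3−n^2−9n+9 = (−(1/30)n−1/10)(−30n^2+120n−90) + (0)
Last nonzero remainder: −30n^2+120n−90. Dividing through by −30 gives the monic gcd n^2−4n+3.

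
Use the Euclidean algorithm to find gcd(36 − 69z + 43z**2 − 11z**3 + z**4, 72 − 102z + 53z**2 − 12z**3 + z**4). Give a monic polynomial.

Euclidean algorithm in ℚ[z]:
  z**4 − 11z**3 + 43z**2 − 69z + 36 = (z**4 − 12z**3 + 53z**2 − 102z + 72) + (z**3 − 10z**2 + 33z − 36)
  z**4 − 12z**3 + 53z**2 − 102z + 72 = (z − 2)(z**3 − 10z**2 + 33z − 36) + (0)
The last nonzero remainder z**3 − 10z**2 + 33z − 36 is already monic.

−36 + 33z − 10z**2 + z**3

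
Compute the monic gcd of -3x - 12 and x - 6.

Apply the Euclidean algorithm:
  -3x - 12 = (-3)(x - 6) + (-30)
  x - 6 = (-(1/30)x + 1/5)(-30) + (0)
The last nonzero remainder is the constant -30, so the polynomials are coprime and gcd = 1.

1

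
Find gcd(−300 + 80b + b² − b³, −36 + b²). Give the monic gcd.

Repeated division with remainder:
  −b³ + b² + 80b − 300 = (−b + 1)(b² − 36) + (44b − 264)
  b² − 36 = ((1/44)b + 3/22)(44b − 264) + (0)
Last nonzero remainder: 44b − 264. Dividing through by 44 gives the monic gcd b − 6.

−6 + b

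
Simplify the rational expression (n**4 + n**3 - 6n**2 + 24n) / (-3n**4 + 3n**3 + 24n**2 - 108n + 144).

(-n)/(3n - 6)

Euclidean algorithm in ℚ[n]:
  n**4 + n**3 - 6n**2 + 24n = (-1/3)(-3n**4 + 3n**3 + 24n**2 - 108n + 144) + (2n**3 + 2n**2 - 12n + 48)
  -3n**4 + 3n**3 + 24n**2 - 108n + 144 = (-(3/2)n + 3)(2n**3 + 2n**2 - 12n + 48) + (0)
Last nonzero remainder: 2n**3 + 2n**2 - 12n + 48. Dividing through by 2 gives the monic gcd n**3 + n**2 - 6n + 24.
Cancel n**3 + n**2 - 6n + 24 from numerator and denominator to get the reduced form.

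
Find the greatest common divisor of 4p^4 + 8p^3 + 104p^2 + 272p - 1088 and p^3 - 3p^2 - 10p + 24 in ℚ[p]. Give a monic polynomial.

Apply the Euclidean algorithm:
  4p^4 + 8p^3 + 104p^2 + 272p - 1088 = (4p + 20)(p^3 - 3p^2 - 10p + 24) + (204p^2 + 376p - 1568)
  p^3 - 3p^2 - 10p + 24 = ((1/204)p - 247/10404)(204p^2 + 376p - 1568) + ((17200/2601)p - 34400/2601)
  204p^2 + 376p - 1568 = ((132651/4300)p + 127449/1075)((17200/2601)p - 34400/2601) + (0)
Last nonzero remainder: (17200/2601)p - 34400/2601. Dividing through by 17200/2601 gives the monic gcd p - 2.

p - 2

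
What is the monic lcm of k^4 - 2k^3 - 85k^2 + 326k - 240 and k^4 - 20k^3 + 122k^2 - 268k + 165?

By polynomial division,
  k^4 - 2k^3 - 85k^2 + 326k - 240 = (k^4 - 20k^3 + 122k^2 - 268k + 165) + (18k^3 - 207k^2 + 594k - 405)
  k^4 - 20k^3 + 122k^2 - 268k + 165 = ((1/18)k - 17/36)(18k^3 - 207k^2 + 594k - 405) + (-(35/4)k^2 + 35k - 105/4)
  18k^3 - 207k^2 + 594k - 405 = (-(72/35)k + 108/7)(-(35/4)k^2 + 35k - 105/4) + (0)
Last nonzero remainder: -(35/4)k^2 + 35k - 105/4. Dividing through by -35/4 gives the monic gcd k^2 - 4k + 3.
Then lcm(f, g) = f·g / gcd(f, g); expanding and making the result monic gives the answer.

k^6 - 18k^5 + 2k^4 + 1576k^3 - 10131k^2 + 21770k - 13200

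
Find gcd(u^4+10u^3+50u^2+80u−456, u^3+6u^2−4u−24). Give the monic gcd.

Apply the Euclidean algorithm:
  u^4+10u^3+50u^2+80u−456 = (u+4)(u^3+6u^2−4u−24) + (30u^2+120u−360)
  u^3+6u^2−4u−24 = ((1/30)u+1/15)(30u^2+120u−360) + (0)
Last nonzero remainder: 30u^2+120u−360. Dividing through by 30 gives the monic gcd u^2+4u−12.

u^2+4u−12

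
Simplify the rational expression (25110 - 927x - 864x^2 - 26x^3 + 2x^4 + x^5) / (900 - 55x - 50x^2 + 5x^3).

(558 + 153x + 16x^2 + x^3)/(20 + 5x)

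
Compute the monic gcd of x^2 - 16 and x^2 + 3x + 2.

1

By polynomial division,
  x^2 - 16 = (x^2 + 3x + 2) + (-3x - 18)
  x^2 + 3x + 2 = (-(1/3)x + 1)(-3x - 18) + (20)
  -3x - 18 = (-(3/20)x - 9/10)(20) + (0)
The last nonzero remainder is the constant 20, so the polynomials are coprime and gcd = 1.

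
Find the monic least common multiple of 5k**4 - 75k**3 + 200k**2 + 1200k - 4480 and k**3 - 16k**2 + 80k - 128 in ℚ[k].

By polynomial division,
  5k**4 - 75k**3 + 200k**2 + 1200k - 4480 = (5k + 5)(k**3 - 16k**2 + 80k - 128) + (-120k**2 + 1440k - 3840)
  k**3 - 16k**2 + 80k - 128 = (-(1/120)k + 1/30)(-120k**2 + 1440k - 3840) + (0)
Last nonzero remainder: -120k**2 + 1440k - 3840. Dividing through by -120 gives the monic gcd k**2 - 12k + 32.
Then lcm(f, g) = f·g / gcd(f, g); expanding and making the result monic gives the answer.

k**5 - 19k**4 + 100k**3 + 80k**2 - 1856k + 3584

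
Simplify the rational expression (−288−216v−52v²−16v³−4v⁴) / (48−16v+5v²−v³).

Apply the Euclidean algorithm:
  −4v⁴−16v³−52v²−216v−288 = (4v+36)(−v³+5v²−16v+48) + (−168v²+168v−2016)
  −v³+5v²−16v+48 = ((1/168)v−1/42)(−168v²+168v−2016) + (0)
Last nonzero remainder: −168v²+168v−2016. Dividing through by −168 gives the monic gcd v²−v+12.
Cancel v²−v+12 from numerator and denominator to get the reduced form.

(24+20v+4v²)/(−4+v)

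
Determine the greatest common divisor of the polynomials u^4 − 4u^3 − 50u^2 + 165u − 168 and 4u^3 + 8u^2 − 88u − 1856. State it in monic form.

u − 8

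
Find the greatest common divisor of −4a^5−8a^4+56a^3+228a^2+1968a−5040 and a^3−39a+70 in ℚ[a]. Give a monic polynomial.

By polynomial division,
  −4a^5−8a^4+56a^3+228a^2+1968a−5040 = (−4a^2−8a−100)(a^3−39a+70) + (196a^2−1372a+1960)
  a^3−39a+70 = ((1/196)a+1/28)(196a^2−1372a+1960) + (0)
Last nonzero remainder: 196a^2−1372a+1960. Dividing through by 196 gives the monic gcd a^2−7a+10.

a^2−7a+10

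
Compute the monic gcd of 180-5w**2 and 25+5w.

1

Euclidean algorithm in ℚ[w]:
  -5w**2+180 = (-w+5)(5w+25) + (55)
  5w+25 = ((1/11)w+5/11)(55) + (0)
The last nonzero remainder is the constant 55, so the polynomials are coprime and gcd = 1.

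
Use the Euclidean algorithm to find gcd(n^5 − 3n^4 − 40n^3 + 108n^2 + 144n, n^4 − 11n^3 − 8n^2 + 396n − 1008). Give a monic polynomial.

n^3 − 4n^2 − 36n + 144

Repeated division with remainder:
  n^5 − 3n^4 − 40n^3 + 108n^2 + 144n = (n + 8)(n^4 − 11n^3 − 8n^2 + 396n − 1008) + (56n^3 − 224n^2 − 2016n + 8064)
  n^4 − 11n^3 − 8n^2 + 396n − 1008 = ((1/56)n − 1/8)(56n^3 − 224n^2 − 2016n + 8064) + (0)
Last nonzero remainder: 56n^3 − 224n^2 − 2016n + 8064. Dividing through by 56 gives the monic gcd n^3 − 4n^2 − 36n + 144.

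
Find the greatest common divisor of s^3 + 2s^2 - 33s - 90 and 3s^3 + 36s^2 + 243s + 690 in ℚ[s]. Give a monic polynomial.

s + 5

Repeated division with remainder:
  s^3 + 2s^2 - 33s - 90 = (1/3)(3s^3 + 36s^2 + 243s + 690) + (-10s^2 - 114s - 320)
  3s^3 + 36s^2 + 243s + 690 = (-(3/10)s - 9/50)(-10s^2 - 114s - 320) + ((3162/25)s + 3162/5)
  -10s^2 - 114s - 320 = (-(125/1581)s - 800/1581)((3162/25)s + 3162/5) + (0)
Last nonzero remainder: (3162/25)s + 3162/5. Dividing through by 3162/25 gives the monic gcd s + 5.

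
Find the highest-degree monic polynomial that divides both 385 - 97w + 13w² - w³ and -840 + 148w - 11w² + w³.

Apply the Euclidean algorithm:
  -w³ + 13w² - 97w + 385 = (-1)(w³ - 11w² + 148w - 840) + (2w² + 51w - 455)
  w³ - 11w² + 148w - 840 = ((1/2)w - 73/4)(2w² + 51w - 455) + ((5225/4)w - 36575/4)
  2w² + 51w - 455 = ((8/5225)w + 52/1045)((5225/4)w - 36575/4) + (0)
Last nonzero remainder: (5225/4)w - 36575/4. Dividing through by 5225/4 gives the monic gcd w - 7.

-7 + w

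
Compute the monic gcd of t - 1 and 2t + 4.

Euclidean algorithm in ℚ[t]:
  t - 1 = (1/2)(2t + 4) + (-3)
  2t + 4 = (-(2/3)t - 4/3)(-3) + (0)
The last nonzero remainder is the constant -3, so the polynomials are coprime and gcd = 1.

1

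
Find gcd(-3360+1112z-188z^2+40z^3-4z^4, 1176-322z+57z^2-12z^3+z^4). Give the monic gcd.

-168+22z-5z^2+z^3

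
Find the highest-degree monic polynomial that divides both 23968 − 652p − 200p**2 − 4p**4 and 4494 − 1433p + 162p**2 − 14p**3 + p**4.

Euclidean algorithm in ℚ[p]:
  −4p**4 − 200p**2 − 652p + 23968 = (−4)(p**4 − 14p**3 + 162p**2 − 1433p + 4494) + (−56p**3 + 448p**2 − 6384p + 41944)
  p**4 − 14p**3 + 162p**2 − 1433p + 4494 = (−(1/56)p + 3/28)(−56p**3 + 448p**2 − 6384p + 41944) + (0)
Last nonzero remainder: −56p**3 + 448p**2 − 6384p + 41944. Dividing through by −56 gives the monic gcd p**3 − 8p**2 + 114p − 749.

−749 + 114p − 8p**2 + p**3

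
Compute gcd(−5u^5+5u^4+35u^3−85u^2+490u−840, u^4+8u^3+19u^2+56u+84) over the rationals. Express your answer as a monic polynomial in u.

u^2+7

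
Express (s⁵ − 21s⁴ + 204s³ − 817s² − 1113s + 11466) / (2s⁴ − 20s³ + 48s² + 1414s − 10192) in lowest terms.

(s² − 3s − 18)/(2s + 16)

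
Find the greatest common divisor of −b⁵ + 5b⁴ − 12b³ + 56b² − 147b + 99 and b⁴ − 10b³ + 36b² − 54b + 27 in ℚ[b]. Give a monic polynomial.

b³ − 7b² + 15b − 9

Repeated division with remainder:
  −b⁵ + 5b⁴ − 12b³ + 56b² − 147b + 99 = (−b − 5)(b⁴ − 10b³ + 36b² − 54b + 27) + (−26b³ + 182b² − 390b + 234)
  b⁴ − 10b³ + 36b² − 54b + 27 = (−(1/26)b + 3/26)(−26b³ + 182b² − 390b + 234) + (0)
Last nonzero remainder: −26b³ + 182b² − 390b + 234. Dividing through by −26 gives the monic gcd b³ − 7b² + 15b − 9.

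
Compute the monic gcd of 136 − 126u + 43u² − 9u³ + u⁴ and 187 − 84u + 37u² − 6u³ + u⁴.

17 − 3u + u²

Repeated division with remainder:
  u⁴ − 9u³ + 43u² − 126u + 136 = (u⁴ − 6u³ + 37u² − 84u + 187) + (−3u³ + 6u² − 42u − 51)
  u⁴ − 6u³ + 37u² − 84u + 187 = (−(1/3)u + 4/3)(−3u³ + 6u² − 42u − 51) + (15u² − 45u + 255)
  −3u³ + 6u² − 42u − 51 = (−(1/5)u − 1/5)(15u² − 45u + 255) + (0)
Last nonzero remainder: 15u² − 45u + 255. Dividing through by 15 gives the monic gcd u² − 3u + 17.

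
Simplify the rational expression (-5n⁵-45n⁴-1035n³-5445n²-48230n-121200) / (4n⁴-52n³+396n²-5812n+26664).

Repeated division with remainder:
  -5n⁵-45n⁴-1035n³-5445n²-48230n-121200 = (-(5/4)n-55/2)(4n⁴-52n³+396n²-5812n+26664) + (-1970n³-1820n²-174730n+612060)
  4n⁴-52n³+396n²-5812n+26664 = (-(2/985)n+5486/194045)(-1970n³-1820n²-174730n+612060) + ((3596544/38809)n²+(14386176/38809)n+363250944/38809)
  -1970n³-1820n²-174730n+612060 = (-(38226865/1798272)n+19598545/299712)((3596544/38809)n²+(14386176/38809)n+363250944/38809) + (0)
Last nonzero remainder: (3596544/38809)n²+(14386176/38809)n+363250944/38809. Dividing through by 3596544/38809 gives the monic gcd n²+4n+101.
Cancel n²+4n+101 from numerator and denominator to get the reduced form.

(-5n³-25n²-430n-1200)/(4n²-68n+264)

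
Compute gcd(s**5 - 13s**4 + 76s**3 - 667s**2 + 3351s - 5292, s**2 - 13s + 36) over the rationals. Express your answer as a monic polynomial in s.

s**2 - 13s + 36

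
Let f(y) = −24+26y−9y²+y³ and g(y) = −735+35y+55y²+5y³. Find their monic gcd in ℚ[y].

−3+y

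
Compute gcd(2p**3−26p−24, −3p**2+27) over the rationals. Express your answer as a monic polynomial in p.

Apply the Euclidean algorithm:
  2p**3−26p−24 = (−(2/3)p)(−3p**2+27) + (−8p−24)
  −3p**2+27 = ((3/8)p−9/8)(−8p−24) + (0)
Last nonzero remainder: −8p−24. Dividing through by −8 gives the monic gcd p+3.

p+3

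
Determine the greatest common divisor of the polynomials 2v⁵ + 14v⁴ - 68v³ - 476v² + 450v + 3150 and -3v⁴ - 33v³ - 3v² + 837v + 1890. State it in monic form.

v³ + 5v² - 29v - 105

Repeated division with remainder:
  2v⁵ + 14v⁴ - 68v³ - 476v² + 450v + 3150 = (-(2/3)v + 8/3)(-3v⁴ - 33v³ - 3v² + 837v + 1890) + (18v³ + 90v² - 522v - 1890)
  -3v⁴ - 33v³ - 3v² + 837v + 1890 = (-(1/6)v - 1)(18v³ + 90v² - 522v - 1890) + (0)
Last nonzero remainder: 18v³ + 90v² - 522v - 1890. Dividing through by 18 gives the monic gcd v³ + 5v² - 29v - 105.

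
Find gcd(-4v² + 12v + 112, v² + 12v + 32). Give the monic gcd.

v + 4

Apply the Euclidean algorithm:
  -4v² + 12v + 112 = (-4)(v² + 12v + 32) + (60v + 240)
  v² + 12v + 32 = ((1/60)v + 2/15)(60v + 240) + (0)
Last nonzero remainder: 60v + 240. Dividing through by 60 gives the monic gcd v + 4.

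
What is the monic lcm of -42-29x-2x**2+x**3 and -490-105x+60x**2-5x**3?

294+161x-15x**2-9x**3+x**4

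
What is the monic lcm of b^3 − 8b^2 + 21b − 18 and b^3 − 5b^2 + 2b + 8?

Euclidean algorithm in ℚ[b]:
  b^3 − 8b^2 + 21b − 18 = (b^3 − 5b^2 + 2b + 8) + (−3b^2 + 19b − 26)
  b^3 − 5b^2 + 2b + 8 = (−(1/3)b − 4/9)(−3b^2 + 19b − 26) + ((16/9)b − 32/9)
  −3b^2 + 19b − 26 = (−(27/16)b + 117/16)((16/9)b − 32/9) + (0)
Last nonzero remainder: (16/9)b − 32/9. Dividing through by 16/9 gives the monic gcd b − 2.
Then lcm(f, g) = f·g / gcd(f, g); expanding and making the result monic gives the answer.

b^5 − 11b^4 + 41b^3 − 49b^2 − 30b + 72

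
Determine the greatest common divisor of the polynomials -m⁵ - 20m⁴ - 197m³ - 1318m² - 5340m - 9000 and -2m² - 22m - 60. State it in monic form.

m² + 11m + 30

Apply the Euclidean algorithm:
  -m⁵ - 20m⁴ - 197m³ - 1318m² - 5340m - 9000 = ((1/2)m³ + (9/2)m² + 34m + 150)(-2m² - 22m - 60) + (0)
Last nonzero remainder: -2m² - 22m - 60. Dividing through by -2 gives the monic gcd m² + 11m + 30.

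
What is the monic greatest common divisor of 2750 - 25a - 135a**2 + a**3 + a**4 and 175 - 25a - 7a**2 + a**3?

-25 + a**2

Euclidean algorithm in ℚ[a]:
  a**4 + a**3 - 135a**2 - 25a + 2750 = (a + 8)(a**3 - 7a**2 - 25a + 175) + (-54a**2 + 1350)
  a**3 - 7a**2 - 25a + 175 = (-(1/54)a + 7/54)(-54a**2 + 1350) + (0)
Last nonzero remainder: -54a**2 + 1350. Dividing through by -54 gives the monic gcd a**2 - 25.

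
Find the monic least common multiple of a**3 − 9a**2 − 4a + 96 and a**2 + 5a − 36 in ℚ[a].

a**4 − 85a**2 + 60a + 864

Apply the Euclidean algorithm:
  a**3 − 9a**2 − 4a + 96 = (a − 14)(a**2 + 5a − 36) + (102a − 408)
  a**2 + 5a − 36 = ((1/102)a + 3/34)(102a − 408) + (0)
Last nonzero remainder: 102a − 408. Dividing through by 102 gives the monic gcd a − 4.
Then lcm(f, g) = f·g / gcd(f, g); expanding and making the result monic gives the answer.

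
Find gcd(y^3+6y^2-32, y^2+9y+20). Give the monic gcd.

y+4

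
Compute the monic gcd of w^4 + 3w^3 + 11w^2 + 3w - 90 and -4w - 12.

w + 3

By polynomial division,
  w^4 + 3w^3 + 11w^2 + 3w - 90 = (-(1/4)w^3 - (11/4)w + 15/2)(-4w - 12) + (0)
Last nonzero remainder: -4w - 12. Dividing through by -4 gives the monic gcd w + 3.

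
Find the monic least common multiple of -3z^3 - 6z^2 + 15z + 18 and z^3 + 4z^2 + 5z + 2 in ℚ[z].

z^5 + 5z^4 + 3z^3 - 17z^2 - 28z - 12

By polynomial division,
  -3z^3 - 6z^2 + 15z + 18 = (-3)(z^3 + 4z^2 + 5z + 2) + (6z^2 + 30z + 24)
  z^3 + 4z^2 + 5z + 2 = ((1/6)z - 1/6)(6z^2 + 30z + 24) + (6z + 6)
  6z^2 + 30z + 24 = (z + 4)(6z + 6) + (0)
Last nonzero remainder: 6z + 6. Dividing through by 6 gives the monic gcd z + 1.
Then lcm(f, g) = f·g / gcd(f, g); expanding and making the result monic gives the answer.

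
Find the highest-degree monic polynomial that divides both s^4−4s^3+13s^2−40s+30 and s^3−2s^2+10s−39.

s−3

By polynomial division,
  s^4−4s^3+13s^2−40s+30 = (s−2)(s^3−2s^2+10s−39) + (−s^2+19s−48)
  s^3−2s^2+10s−39 = (−s−17)(−s^2+19s−48) + (285s−855)
  −s^2+19s−48 = (−(1/285)s+16/285)(285s−855) + (0)
Last nonzero remainder: 285s−855. Dividing through by 285 gives the monic gcd s−3.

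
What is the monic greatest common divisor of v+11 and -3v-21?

1

By polynomial division,
  v+11 = (-1/3)(-3v-21) + (4)
  -3v-21 = (-(3/4)v-21/4)(4) + (0)
The last nonzero remainder is the constant 4, so the polynomials are coprime and gcd = 1.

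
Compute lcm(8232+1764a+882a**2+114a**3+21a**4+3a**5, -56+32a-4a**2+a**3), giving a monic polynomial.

-5488+1568a+218a**3+24a**4+5a**5+a**6

Apply the Euclidean algorithm:
  3a**5+21a**4+114a**3+882a**2+1764a+8232 = (3a**2+33a+150)(a**3-4a**2+32a-56) + (594a**2-1188a+16632)
  a**3-4a**2+32a-56 = ((1/594)a-1/297)(594a**2-1188a+16632) + (0)
Last nonzero remainder: 594a**2-1188a+16632. Dividing through by 594 gives the monic gcd a**2-2a+28.
Then lcm(f, g) = f·g / gcd(f, g); expanding and making the result monic gives the answer.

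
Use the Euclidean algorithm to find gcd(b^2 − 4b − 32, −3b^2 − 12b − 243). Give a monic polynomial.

Apply the Euclidean algorithm:
  b^2 − 4b − 32 = (−1/3)(−3b^2 − 12b − 243) + (−8b − 113)
  −3b^2 − 12b − 243 = ((3/8)b − 243/64)(−8b − 113) + (−43011/64)
  −8b − 113 = ((512/43011)b + 7232/43011)(−43011/64) + (0)
The last nonzero remainder is the constant −43011/64, so the polynomials are coprime and gcd = 1.

1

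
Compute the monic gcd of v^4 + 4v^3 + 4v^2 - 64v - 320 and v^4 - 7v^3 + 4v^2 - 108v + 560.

v^3 + 4v - 80

Euclidean algorithm in ℚ[v]:
  v^4 + 4v^3 + 4v^2 - 64v - 320 = (v^4 - 7v^3 + 4v^2 - 108v + 560) + (11v^3 + 44v - 880)
  v^4 - 7v^3 + 4v^2 - 108v + 560 = ((1/11)v - 7/11)(11v^3 + 44v - 880) + (0)
Last nonzero remainder: 11v^3 + 44v - 880. Dividing through by 11 gives the monic gcd v^3 + 4v - 80.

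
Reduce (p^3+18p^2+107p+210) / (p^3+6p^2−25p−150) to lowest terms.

Euclidean algorithm in ℚ[p]:
  p^3+18p^2+107p+210 = (p^3+6p^2−25p−150) + (12p^2+132p+360)
  p^3+6p^2−25p−150 = ((1/12)p−5/12)(12p^2+132p+360) + (0)
Last nonzero remainder: 12p^2+132p+360. Dividing through by 12 gives the monic gcd p^2+11p+30.
Cancel p^2+11p+30 from numerator and denominator to get the reduced form.

(p+7)/(p−5)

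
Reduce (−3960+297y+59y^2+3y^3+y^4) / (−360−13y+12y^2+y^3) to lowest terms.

Euclidean algorithm in ℚ[y]:
  y^4+3y^3+59y^2+297y−3960 = (y−9)(y^3+12y^2−13y−360) + (180y^2+540y−7200)
  y^3+12y^2−13y−360 = ((1/180)y+1/20)(180y^2+540y−7200) + (0)
Last nonzero remainder: 180y^2+540y−7200. Dividing through by 180 gives the monic gcd y^2+3y−40.
Cancel y^2+3y−40 from numerator and denominator to get the reduced form.

(99+y^2)/(9+y)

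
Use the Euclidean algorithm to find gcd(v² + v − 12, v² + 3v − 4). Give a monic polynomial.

v + 4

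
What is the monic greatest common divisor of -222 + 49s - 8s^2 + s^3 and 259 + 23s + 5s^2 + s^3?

By polynomial division,
  s^3 - 8s^2 + 49s - 222 = (s^3 + 5s^2 + 23s + 259) + (-13s^2 + 26s - 481)
  s^3 + 5s^2 + 23s + 259 = (-(1/13)s - 7/13)(-13s^2 + 26s - 481) + (0)
Last nonzero remainder: -13s^2 + 26s - 481. Dividing through by -13 gives the monic gcd s^2 - 2s + 37.

37 - 2s + s^2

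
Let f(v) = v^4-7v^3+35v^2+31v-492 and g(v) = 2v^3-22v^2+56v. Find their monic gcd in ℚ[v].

Repeated division with remainder:
  v^4-7v^3+35v^2+31v-492 = ((1/2)v+2)(2v^3-22v^2+56v) + (51v^2-81v-492)
  2v^3-22v^2+56v = ((2/51)v-320/867)(51v^2-81v-492) + ((13120/289)v-52480/289)
  51v^2-81v-492 = ((14739/13120)v+867/320)((13120/289)v-52480/289) + (0)
Last nonzero remainder: (13120/289)v-52480/289. Dividing through by 13120/289 gives the monic gcd v-4.

v-4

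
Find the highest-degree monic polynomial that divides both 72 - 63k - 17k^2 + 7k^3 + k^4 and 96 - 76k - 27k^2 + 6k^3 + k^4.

-24 + 13k + 10k^2 + k^3

By polynomial division,
  k^4 + 7k^3 - 17k^2 - 63k + 72 = (k^4 + 6k^3 - 27k^2 - 76k + 96) + (k^3 + 10k^2 + 13k - 24)
  k^4 + 6k^3 - 27k^2 - 76k + 96 = (k - 4)(k^3 + 10k^2 + 13k - 24) + (0)
The last nonzero remainder k^3 + 10k^2 + 13k - 24 is already monic.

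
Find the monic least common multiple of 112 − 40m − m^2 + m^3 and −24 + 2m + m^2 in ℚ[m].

672 − 128m − 46m^2 + 5m^3 + m^4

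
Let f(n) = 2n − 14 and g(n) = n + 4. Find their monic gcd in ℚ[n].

1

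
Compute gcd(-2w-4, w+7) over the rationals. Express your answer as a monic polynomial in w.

Repeated division with remainder:
  -2w-4 = (-2)(w+7) + (10)
  w+7 = ((1/10)w+7/10)(10) + (0)
The last nonzero remainder is the constant 10, so the polynomials are coprime and gcd = 1.

1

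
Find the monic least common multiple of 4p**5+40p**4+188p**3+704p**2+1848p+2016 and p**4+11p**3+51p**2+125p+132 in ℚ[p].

Repeated division with remainder:
  4p**5+40p**4+188p**3+704p**2+1848p+2016 = (4p−4)(p**4+11p**3+51p**2+125p+132) + (28p**3+408p**2+1820p+2544)
  p**4+11p**3+51p**2+125p+132 = ((1/28)p−25/196)(28p**3+408p**2+1820p+2544) + ((1864/49)p**2+(1864/7)p+22368/49)
  28p**3+408p**2+1820p+2544 = ((343/466)p+2597/466)((1864/49)p**2+(1864/7)p+22368/49) + (0)
Last nonzero remainder: (1864/49)p**2+(1864/7)p+22368/49. Dividing through by 1864/49 gives the monic gcd p**2+7p+12.
Then lcm(f, g) = f·g / gcd(f, g); expanding and making the result monic gives the answer.

p**7+14p**6+98p**5+474p**4+1683p**3+4288p**2+7098p+5544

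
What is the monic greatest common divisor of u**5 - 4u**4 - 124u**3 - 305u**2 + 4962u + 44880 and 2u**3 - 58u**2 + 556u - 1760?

u**2 - 21u + 110

Euclidean algorithm in ℚ[u]:
  u**5 - 4u**4 - 124u**3 - 305u**2 + 4962u + 44880 = ((1/2)u**2 + (25/2)u + 323/2)(2u**3 - 58u**2 + 556u - 1760) + (2992u**2 - 62832u + 329120)
  2u**3 - 58u**2 + 556u - 1760 = ((1/1496)u - 1/187)(2992u**2 - 62832u + 329120) + (0)
Last nonzero remainder: 2992u**2 - 62832u + 329120. Dividing through by 2992 gives the monic gcd u**2 - 21u + 110.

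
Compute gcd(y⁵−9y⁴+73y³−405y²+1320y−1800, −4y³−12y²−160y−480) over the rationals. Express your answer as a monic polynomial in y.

y²+40

Apply the Euclidean algorithm:
  y⁵−9y⁴+73y³−405y²+1320y−1800 = (−(1/4)y²+3y−69/4)(−4y³−12y²−160y−480) + (−252y²−10080)
  −4y³−12y²−160y−480 = ((1/63)y+1/21)(−252y²−10080) + (0)
Last nonzero remainder: −252y²−10080. Dividing through by −252 gives the monic gcd y²+40.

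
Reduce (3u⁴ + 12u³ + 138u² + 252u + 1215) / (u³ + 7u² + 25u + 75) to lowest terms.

(3u² + 6u + 81)/(u + 5)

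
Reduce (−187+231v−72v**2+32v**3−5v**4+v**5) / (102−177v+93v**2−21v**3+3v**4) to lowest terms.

(11+v**2)/(−6+3v)

Euclidean algorithm in ℚ[v]:
  v**5−5v**4+32v**3−72v**2+231v−187 = ((1/3)v+2/3)(3v**4−21v**3+93v**2−177v+102) + (15v**3−75v**2+315v−255)
  3v**4−21v**3+93v**2−177v+102 = ((1/5)v−2/5)(15v**3−75v**2+315v−255) + (0)
Last nonzero remainder: 15v**3−75v**2+315v−255. Dividing through by 15 gives the monic gcd v**3−5v**2+21v−17.
Cancel v**3−5v**2+21v−17 from numerator and denominator to get the reduced form.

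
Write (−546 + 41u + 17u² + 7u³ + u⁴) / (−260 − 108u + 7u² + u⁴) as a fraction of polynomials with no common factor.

Apply the Euclidean algorithm:
  u⁴ + 7u³ + 17u² + 41u − 546 = (u⁴ + 7u² − 108u − 260) + (7u³ + 10u² + 149u − 286)
  u⁴ + 7u² − 108u − 260 = ((1/7)u − 10/49)(7u³ + 10u² + 149u − 286) + (−(600/49)u² − (1800/49)u − 15600/49)
  7u³ + 10u² + 149u − 286 = (−(343/600)u + 539/600)(−(600/49)u² − (1800/49)u − 15600/49) + (0)
Last nonzero remainder: −(600/49)u² − (1800/49)u − 15600/49. Dividing through by −600/49 gives the monic gcd u² + 3u + 26.
Cancel u² + 3u + 26 from numerator and denominator to get the reduced form.

(−21 + 4u + u²)/(−10 − 3u + u²)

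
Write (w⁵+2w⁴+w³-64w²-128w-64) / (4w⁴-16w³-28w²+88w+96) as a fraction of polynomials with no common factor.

Apply the Euclidean algorithm:
  w⁵+2w⁴+w³-64w²-128w-64 = ((1/4)w+3/2)(4w⁴-16w³-28w²+88w+96) + (32w³-44w²-284w-208)
  4w⁴-16w³-28w²+88w+96 = ((1/8)w-21/64)(32w³-44w²-284w-208) + (-(111/16)w²+(333/16)w+111/4)
  32w³-44w²-284w-208 = (-(512/111)w-832/111)(-(111/16)w²+(333/16)w+111/4) + (0)
Last nonzero remainder: -(111/16)w²+(333/16)w+111/4. Dividing through by -111/16 gives the monic gcd w²-3w-4.
Cancel w²-3w-4 from numerator and denominator to get the reduced form.

(w³+5w²+20w+16)/(4w²-4w-24)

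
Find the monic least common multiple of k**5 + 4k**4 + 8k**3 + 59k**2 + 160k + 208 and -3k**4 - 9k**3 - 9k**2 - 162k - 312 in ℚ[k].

By polynomial division,
  k**5 + 4k**4 + 8k**3 + 59k**2 + 160k + 208 = (-(1/3)k - 1/3)(-3k**4 - 9k**3 - 9k**2 - 162k - 312) + (2k**3 + 2k**2 + 2k + 104)
  -3k**4 - 9k**3 - 9k**2 - 162k - 312 = (-(3/2)k - 3)(2k**3 + 2k**2 + 2k + 104) + (0)
Last nonzero remainder: 2k**3 + 2k**2 + 2k + 104. Dividing through by 2 gives the monic gcd k**3 + k**2 + k + 52.
Then lcm(f, g) = f·g / gcd(f, g); expanding and making the result monic gives the answer.

k**6 + 6k**5 + 16k**4 + 75k**3 + 278k**2 + 528k + 416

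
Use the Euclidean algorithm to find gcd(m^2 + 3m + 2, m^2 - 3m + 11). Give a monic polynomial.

1

By polynomial division,
  m^2 + 3m + 2 = (m^2 - 3m + 11) + (6m - 9)
  m^2 - 3m + 11 = ((1/6)m - 1/4)(6m - 9) + (35/4)
  6m - 9 = ((24/35)m - 36/35)(35/4) + (0)
The last nonzero remainder is the constant 35/4, so the polynomials are coprime and gcd = 1.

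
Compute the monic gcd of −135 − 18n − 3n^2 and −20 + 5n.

Repeated division with remainder:
  −3n^2 − 18n − 135 = (−(3/5)n − 6)(5n − 20) + (−255)
  5n − 20 = (−(1/51)n + 4/51)(−255) + (0)
The last nonzero remainder is the constant −255, so the polynomials are coprime and gcd = 1.

1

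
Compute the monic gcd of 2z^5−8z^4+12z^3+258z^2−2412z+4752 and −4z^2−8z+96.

z^2+2z−24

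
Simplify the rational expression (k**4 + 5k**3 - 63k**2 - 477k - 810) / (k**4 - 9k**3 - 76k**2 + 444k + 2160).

(k**2 + 8k + 15)/(k**2 - 6k - 40)

By polynomial division,
  k**4 + 5k**3 - 63k**2 - 477k - 810 = (k**4 - 9k**3 - 76k**2 + 444k + 2160) + (14k**3 + 13k**2 - 921k - 2970)
  k**4 - 9k**3 - 76k**2 + 444k + 2160 = ((1/14)k - 139/196)(14k**3 + 13k**2 - 921k - 2970) + (-(195/196)k**2 + (585/196)k + 5265/98)
  14k**3 + 13k**2 - 921k - 2970 = (-(2744/195)k - 2156/39)(-(195/196)k**2 + (585/196)k + 5265/98) + (0)
Last nonzero remainder: -(195/196)k**2 + (585/196)k + 5265/98. Dividing through by -195/196 gives the monic gcd k**2 - 3k - 54.
Cancel k**2 - 3k - 54 from numerator and denominator to get the reduced form.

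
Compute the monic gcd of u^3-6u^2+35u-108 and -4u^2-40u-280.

1

Euclidean algorithm in ℚ[u]:
  u^3-6u^2+35u-108 = (-(1/4)u+4)(-4u^2-40u-280) + (125u+1012)
  -4u^2-40u-280 = (-(4/125)u-952/15625)(125u+1012) + (-3411576/15625)
  125u+1012 = (-(1953125/3411576)u-3953125/852894)(-3411576/15625) + (0)
The last nonzero remainder is the constant -3411576/15625, so the polynomials are coprime and gcd = 1.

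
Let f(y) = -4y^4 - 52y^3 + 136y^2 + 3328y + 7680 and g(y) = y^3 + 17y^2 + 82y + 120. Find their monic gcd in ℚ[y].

By polynomial division,
  -4y^4 - 52y^3 + 136y^2 + 3328y + 7680 = (-4y + 16)(y^3 + 17y^2 + 82y + 120) + (192y^2 + 2496y + 5760)
  y^3 + 17y^2 + 82y + 120 = ((1/192)y + 1/48)(192y^2 + 2496y + 5760) + (0)
Last nonzero remainder: 192y^2 + 2496y + 5760. Dividing through by 192 gives the monic gcd y^2 + 13y + 30.

y^2 + 13y + 30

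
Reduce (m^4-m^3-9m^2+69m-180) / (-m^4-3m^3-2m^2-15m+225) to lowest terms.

(-m^2+3m-12)/(m^2+m+15)

By polynomial division,
  m^4-m^3-9m^2+69m-180 = (-1)(-m^4-3m^3-2m^2-15m+225) + (-4m^3-11m^2+54m+45)
  -m^4-3m^3-2m^2-15m+225 = ((1/4)m+1/16)(-4m^3-11m^2+54m+45) + (-(237/16)m^2-(237/8)m+3555/16)
  -4m^3-11m^2+54m+45 = ((64/237)m+16/79)(-(237/16)m^2-(237/8)m+3555/16) + (0)
Last nonzero remainder: -(237/16)m^2-(237/8)m+3555/16. Dividing through by -237/16 gives the monic gcd m^2+2m-15.
Cancel m^2+2m-15 from numerator and denominator to get the reduced form.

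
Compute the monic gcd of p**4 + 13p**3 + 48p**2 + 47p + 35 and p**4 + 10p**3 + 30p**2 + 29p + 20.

p**3 + 6p**2 + 6p + 5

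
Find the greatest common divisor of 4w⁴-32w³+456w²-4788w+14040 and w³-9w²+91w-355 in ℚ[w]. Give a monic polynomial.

Apply the Euclidean algorithm:
  4w⁴-32w³+456w²-4788w+14040 = (4w+4)(w³-9w²+91w-355) + (128w²-3732w+15460)
  w³-9w²+91w-355 = ((1/128)w+645/4096)(128w²-3732w+15460) + ((571289/1024)w-2856445/1024)
  128w²-3732w+15460 = ((131072/571289)w-3166208/571289)((571289/1024)w-2856445/1024) + (0)
Last nonzero remainder: (571289/1024)w-2856445/1024. Dividing through by 571289/1024 gives the monic gcd w-5.

w-5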